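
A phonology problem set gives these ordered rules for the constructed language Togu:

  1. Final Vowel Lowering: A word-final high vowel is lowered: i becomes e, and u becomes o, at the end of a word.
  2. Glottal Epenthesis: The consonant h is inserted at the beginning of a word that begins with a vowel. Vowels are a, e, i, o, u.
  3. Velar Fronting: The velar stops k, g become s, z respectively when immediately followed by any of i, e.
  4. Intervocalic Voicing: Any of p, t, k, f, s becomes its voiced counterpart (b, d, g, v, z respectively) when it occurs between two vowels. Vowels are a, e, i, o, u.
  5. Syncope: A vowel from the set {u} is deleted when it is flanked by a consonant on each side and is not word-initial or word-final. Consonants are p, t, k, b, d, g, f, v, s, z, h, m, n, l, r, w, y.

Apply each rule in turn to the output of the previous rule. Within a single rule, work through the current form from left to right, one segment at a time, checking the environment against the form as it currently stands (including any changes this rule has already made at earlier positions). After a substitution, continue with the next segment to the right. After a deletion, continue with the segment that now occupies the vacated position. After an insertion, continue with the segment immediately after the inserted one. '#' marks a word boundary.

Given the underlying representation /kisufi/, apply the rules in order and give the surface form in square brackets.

1 Final Vowel Lowering: [kisufi] → [kisufe]
2 Glottal Epenthesis: no change — [kisufe]
3 Velar Fronting: [kisufe] → [sisufe]
4 Intervocalic Voicing: [sisufe] → [sizuve]
5 Syncope: [sizuve] → [sizve]

[sizve]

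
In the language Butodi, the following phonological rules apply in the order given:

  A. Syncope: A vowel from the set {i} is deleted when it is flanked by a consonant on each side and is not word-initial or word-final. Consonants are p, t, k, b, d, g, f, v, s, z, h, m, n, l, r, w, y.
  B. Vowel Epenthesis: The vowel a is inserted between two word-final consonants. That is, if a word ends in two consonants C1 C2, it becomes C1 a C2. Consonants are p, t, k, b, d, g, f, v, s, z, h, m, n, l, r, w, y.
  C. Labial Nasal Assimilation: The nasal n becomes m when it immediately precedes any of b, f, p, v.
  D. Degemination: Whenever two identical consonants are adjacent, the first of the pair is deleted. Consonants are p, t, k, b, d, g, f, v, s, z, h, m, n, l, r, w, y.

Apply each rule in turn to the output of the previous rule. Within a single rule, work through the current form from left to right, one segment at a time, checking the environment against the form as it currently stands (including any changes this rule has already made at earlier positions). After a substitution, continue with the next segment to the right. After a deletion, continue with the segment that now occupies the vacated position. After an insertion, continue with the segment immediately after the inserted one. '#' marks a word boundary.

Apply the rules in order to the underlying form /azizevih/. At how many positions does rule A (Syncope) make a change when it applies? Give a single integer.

A Syncope: [azizevih] → [azzevh]
B Vowel Epenthesis: [azzevh] → [azzevah]
C Labial Nasal Assimilation: no change — [azzevah]
D Degemination: [azzevah] → [azevah]
Rule A changed 2 position(s).

2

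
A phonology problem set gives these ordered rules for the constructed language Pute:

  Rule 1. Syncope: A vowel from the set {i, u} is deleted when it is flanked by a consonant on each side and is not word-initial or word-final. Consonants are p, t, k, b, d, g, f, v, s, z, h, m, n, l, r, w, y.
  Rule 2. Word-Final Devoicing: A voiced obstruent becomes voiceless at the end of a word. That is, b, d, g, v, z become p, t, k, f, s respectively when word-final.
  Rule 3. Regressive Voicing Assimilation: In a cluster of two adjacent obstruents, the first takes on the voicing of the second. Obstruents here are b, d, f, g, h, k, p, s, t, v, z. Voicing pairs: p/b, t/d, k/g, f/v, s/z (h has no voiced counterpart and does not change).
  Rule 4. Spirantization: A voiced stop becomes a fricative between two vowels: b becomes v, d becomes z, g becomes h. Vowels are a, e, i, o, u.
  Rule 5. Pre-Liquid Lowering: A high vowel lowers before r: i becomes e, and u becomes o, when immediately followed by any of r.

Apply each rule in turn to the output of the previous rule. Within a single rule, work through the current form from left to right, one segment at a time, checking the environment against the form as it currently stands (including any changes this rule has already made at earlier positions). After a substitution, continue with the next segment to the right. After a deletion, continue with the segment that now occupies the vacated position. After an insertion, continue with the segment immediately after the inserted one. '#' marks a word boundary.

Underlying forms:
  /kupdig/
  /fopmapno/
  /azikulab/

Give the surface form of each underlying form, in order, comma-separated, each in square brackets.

/kupdig/:
  Rule 1 Syncope: [kupdig] → [kpdg]
  Rule 2 Word-Final Devoicing: [kpdg] → [kpdk]
  Rule 3 Regressive Voicing Assimilation: [kpdk] → [kbtk]
  Rule 4 Spirantization: no change — [kbtk]
  Rule 5 Pre-Liquid Lowering: no change — [kbtk]
/fopmapno/:
  Rule 1 Syncope: no change — [fopmapno]
  Rule 2 Word-Final Devoicing: no change — [fopmapno]
  Rule 3 Regressive Voicing Assimilation: no change — [fopmapno]
  Rule 4 Spirantization: no change — [fopmapno]
  Rule 5 Pre-Liquid Lowering: no change — [fopmapno]
/azikulab/:
  Rule 1 Syncope: [azikulab] → [azklab]
  Rule 2 Word-Final Devoicing: [azklab] → [azklap]
  Rule 3 Regressive Voicing Assimilation: [azklap] → [asklap]
  Rule 4 Spirantization: no change — [asklap]
  Rule 5 Pre-Liquid Lowering: no change — [asklap]

[kbtk], [fopmapno], [asklap]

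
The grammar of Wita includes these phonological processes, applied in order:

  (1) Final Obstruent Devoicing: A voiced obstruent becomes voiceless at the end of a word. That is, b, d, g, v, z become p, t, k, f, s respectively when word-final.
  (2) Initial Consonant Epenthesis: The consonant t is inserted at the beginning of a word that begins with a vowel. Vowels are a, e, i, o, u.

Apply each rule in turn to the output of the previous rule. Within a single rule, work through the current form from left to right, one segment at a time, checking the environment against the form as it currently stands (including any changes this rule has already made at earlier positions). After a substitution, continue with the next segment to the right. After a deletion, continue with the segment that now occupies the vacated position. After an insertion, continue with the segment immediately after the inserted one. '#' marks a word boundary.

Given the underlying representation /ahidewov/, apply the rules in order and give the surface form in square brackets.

[tahidewof]

(1) Final Obstruent Devoicing: [ahidewov] → [ahidewof]
(2) Initial Consonant Epenthesis: [ahidewof] → [tahidewof]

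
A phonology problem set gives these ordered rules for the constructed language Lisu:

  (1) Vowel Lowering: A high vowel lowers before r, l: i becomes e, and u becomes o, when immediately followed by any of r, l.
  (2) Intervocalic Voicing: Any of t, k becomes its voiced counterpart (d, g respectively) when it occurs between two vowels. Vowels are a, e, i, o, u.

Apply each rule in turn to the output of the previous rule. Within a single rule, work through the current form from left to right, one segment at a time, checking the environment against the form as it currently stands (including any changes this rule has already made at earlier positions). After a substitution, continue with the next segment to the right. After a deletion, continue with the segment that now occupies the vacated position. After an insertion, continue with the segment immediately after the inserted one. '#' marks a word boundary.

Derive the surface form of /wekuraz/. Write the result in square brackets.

[wegoraz]

(1) Vowel Lowering: [wekuraz] → [wekoraz]
(2) Intervocalic Voicing: [wekoraz] → [wegoraz]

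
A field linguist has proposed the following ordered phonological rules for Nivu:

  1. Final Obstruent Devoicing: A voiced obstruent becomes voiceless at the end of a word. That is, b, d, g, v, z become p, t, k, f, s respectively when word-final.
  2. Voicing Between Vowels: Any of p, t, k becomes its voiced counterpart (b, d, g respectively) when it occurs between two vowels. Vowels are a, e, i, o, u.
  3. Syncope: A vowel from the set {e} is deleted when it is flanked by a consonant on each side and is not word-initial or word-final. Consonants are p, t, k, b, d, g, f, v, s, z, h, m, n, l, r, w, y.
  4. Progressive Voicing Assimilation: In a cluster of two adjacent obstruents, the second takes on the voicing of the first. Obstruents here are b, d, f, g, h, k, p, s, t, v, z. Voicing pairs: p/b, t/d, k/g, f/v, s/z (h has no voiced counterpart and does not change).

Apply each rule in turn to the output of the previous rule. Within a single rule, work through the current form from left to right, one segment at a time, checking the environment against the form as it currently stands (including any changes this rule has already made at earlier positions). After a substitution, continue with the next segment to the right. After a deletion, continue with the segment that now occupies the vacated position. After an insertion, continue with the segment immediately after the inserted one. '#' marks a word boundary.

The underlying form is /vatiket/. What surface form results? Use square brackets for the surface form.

1 Final Obstruent Devoicing: no change — [vatiket]
2 Voicing Between Vowels: [vatiket] → [vadiget]
3 Syncope: [vadiget] → [vadigt]
4 Progressive Voicing Assimilation: [vadigt] → [vadigd]

[vadigd]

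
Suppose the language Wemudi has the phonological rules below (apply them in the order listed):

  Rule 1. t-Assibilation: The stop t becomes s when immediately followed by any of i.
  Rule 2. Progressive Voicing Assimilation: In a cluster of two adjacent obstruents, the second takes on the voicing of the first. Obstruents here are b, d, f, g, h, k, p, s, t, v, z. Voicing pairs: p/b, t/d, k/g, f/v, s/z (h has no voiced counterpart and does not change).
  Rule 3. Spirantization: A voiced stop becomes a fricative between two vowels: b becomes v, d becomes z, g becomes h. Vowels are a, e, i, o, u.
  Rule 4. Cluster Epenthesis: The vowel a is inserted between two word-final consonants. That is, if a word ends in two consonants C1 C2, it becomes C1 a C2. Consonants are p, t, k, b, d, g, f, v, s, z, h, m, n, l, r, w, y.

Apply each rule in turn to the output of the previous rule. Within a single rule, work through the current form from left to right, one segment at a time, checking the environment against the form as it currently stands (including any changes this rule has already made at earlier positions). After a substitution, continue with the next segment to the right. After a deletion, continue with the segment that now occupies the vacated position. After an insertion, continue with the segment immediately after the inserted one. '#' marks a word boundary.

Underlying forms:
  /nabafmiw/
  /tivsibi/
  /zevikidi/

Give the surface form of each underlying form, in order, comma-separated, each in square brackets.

[navafmiw], [sivzivi], [zevikizi]

/nabafmiw/:
  Rule 1 t-Assibilation: no change — [nabafmiw]
  Rule 2 Progressive Voicing Assimilation: no change — [nabafmiw]
  Rule 3 Spirantization: [nabafmiw] → [navafmiw]
  Rule 4 Cluster Epenthesis: no change — [navafmiw]
/tivsibi/:
  Rule 1 t-Assibilation: [tivsibi] → [sivsibi]
  Rule 2 Progressive Voicing Assimilation: [sivsibi] → [sivzibi]
  Rule 3 Spirantization: [sivzibi] → [sivzivi]
  Rule 4 Cluster Epenthesis: no change — [sivzivi]
/zevikidi/:
  Rule 1 t-Assibilation: no change — [zevikidi]
  Rule 2 Progressive Voicing Assimilation: no change — [zevikidi]
  Rule 3 Spirantization: [zevikidi] → [zevikizi]
  Rule 4 Cluster Epenthesis: no change — [zevikizi]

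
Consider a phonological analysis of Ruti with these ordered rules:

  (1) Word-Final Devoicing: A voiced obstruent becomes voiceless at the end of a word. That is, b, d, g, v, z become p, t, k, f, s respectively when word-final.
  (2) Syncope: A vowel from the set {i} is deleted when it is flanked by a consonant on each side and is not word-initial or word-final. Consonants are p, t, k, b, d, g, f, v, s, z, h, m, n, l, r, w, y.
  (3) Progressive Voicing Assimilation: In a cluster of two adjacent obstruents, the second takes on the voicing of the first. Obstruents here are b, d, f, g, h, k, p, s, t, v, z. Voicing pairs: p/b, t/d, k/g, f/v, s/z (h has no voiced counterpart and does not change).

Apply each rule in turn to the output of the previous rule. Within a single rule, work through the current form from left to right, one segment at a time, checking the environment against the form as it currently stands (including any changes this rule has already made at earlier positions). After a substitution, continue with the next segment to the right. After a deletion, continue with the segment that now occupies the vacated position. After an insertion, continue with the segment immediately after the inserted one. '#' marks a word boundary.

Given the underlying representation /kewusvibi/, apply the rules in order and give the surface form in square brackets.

[kewusfpi]

(1) Word-Final Devoicing: no change — [kewusvibi]
(2) Syncope: [kewusvibi] → [kewusvbi]
(3) Progressive Voicing Assimilation: [kewusvbi] → [kewusfpi]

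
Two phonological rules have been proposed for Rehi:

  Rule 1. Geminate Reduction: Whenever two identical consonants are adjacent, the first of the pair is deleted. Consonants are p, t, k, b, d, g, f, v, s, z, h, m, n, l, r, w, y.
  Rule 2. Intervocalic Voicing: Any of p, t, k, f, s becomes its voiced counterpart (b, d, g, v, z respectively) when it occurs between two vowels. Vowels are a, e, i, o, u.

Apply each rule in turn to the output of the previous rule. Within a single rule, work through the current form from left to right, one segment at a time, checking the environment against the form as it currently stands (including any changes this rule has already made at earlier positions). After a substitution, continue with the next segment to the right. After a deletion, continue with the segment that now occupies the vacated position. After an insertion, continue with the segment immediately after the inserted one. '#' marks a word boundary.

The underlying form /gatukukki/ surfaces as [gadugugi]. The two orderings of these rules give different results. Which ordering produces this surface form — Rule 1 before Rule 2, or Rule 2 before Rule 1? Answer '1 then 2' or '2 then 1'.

Order 1 then 2:
  1 Geminate Reduction: [gatukukki] → [gatukuki]
  2 Intervocalic Voicing: [gatukuki] → [gadugugi]
  result: [gadugugi]
Order 2 then 1:
  2 Intervocalic Voicing: [gatukukki] → [gadugukki]
  1 Geminate Reduction: [gadugukki] → [gaduguki]
  result: [gaduguki]

1 then 2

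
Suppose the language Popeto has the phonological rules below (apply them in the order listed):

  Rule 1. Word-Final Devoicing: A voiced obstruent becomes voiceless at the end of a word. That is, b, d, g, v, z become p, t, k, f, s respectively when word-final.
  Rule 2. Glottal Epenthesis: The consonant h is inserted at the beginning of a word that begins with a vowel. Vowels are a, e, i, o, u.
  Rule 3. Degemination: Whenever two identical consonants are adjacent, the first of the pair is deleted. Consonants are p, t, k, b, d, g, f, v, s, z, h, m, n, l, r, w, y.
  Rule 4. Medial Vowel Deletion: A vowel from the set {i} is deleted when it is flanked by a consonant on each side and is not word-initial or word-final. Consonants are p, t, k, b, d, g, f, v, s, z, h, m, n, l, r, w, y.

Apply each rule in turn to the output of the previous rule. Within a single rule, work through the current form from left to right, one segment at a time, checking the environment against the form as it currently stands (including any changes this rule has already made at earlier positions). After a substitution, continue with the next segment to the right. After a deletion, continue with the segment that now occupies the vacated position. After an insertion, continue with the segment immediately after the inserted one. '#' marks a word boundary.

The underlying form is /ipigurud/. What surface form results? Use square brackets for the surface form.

Rule 1 Word-Final Devoicing: [ipigurud] → [ipigurut]
Rule 2 Glottal Epenthesis: [ipigurut] → [hipigurut]
Rule 3 Degemination: no change — [hipigurut]
Rule 4 Medial Vowel Deletion: [hipigurut] → [hpgurut]

[hpgurut]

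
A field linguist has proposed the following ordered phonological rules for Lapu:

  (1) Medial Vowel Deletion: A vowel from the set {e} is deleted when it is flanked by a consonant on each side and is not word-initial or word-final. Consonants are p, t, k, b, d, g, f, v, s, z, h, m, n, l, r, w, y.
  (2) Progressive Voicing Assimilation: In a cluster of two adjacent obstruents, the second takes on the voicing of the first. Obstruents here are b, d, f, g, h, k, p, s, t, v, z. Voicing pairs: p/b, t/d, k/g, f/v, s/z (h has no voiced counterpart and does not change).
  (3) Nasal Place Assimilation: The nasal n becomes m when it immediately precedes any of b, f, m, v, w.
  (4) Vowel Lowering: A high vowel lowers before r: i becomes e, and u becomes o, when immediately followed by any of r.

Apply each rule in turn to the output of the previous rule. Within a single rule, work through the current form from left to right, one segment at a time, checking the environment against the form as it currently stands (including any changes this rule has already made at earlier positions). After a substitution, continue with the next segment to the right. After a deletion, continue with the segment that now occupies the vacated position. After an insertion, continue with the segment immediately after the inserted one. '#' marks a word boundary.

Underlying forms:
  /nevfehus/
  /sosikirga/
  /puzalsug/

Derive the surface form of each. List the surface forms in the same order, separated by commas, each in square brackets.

[mvvhus], [sosikerga], [puzalsug]

/nevfehus/:
  (1) Medial Vowel Deletion: [nevfehus] → [nvfhus]
  (2) Progressive Voicing Assimilation: [nvfhus] → [nvvhus]
  (3) Nasal Place Assimilation: [nvvhus] → [mvvhus]
  (4) Vowel Lowering: no change — [mvvhus]
/sosikirga/:
  (1) Medial Vowel Deletion: no change — [sosikirga]
  (2) Progressive Voicing Assimilation: no change — [sosikirga]
  (3) Nasal Place Assimilation: no change — [sosikirga]
  (4) Vowel Lowering: [sosikirga] → [sosikerga]
/puzalsug/:
  (1) Medial Vowel Deletion: no change — [puzalsug]
  (2) Progressive Voicing Assimilation: no change — [puzalsug]
  (3) Nasal Place Assimilation: no change — [puzalsug]
  (4) Vowel Lowering: no change — [puzalsug]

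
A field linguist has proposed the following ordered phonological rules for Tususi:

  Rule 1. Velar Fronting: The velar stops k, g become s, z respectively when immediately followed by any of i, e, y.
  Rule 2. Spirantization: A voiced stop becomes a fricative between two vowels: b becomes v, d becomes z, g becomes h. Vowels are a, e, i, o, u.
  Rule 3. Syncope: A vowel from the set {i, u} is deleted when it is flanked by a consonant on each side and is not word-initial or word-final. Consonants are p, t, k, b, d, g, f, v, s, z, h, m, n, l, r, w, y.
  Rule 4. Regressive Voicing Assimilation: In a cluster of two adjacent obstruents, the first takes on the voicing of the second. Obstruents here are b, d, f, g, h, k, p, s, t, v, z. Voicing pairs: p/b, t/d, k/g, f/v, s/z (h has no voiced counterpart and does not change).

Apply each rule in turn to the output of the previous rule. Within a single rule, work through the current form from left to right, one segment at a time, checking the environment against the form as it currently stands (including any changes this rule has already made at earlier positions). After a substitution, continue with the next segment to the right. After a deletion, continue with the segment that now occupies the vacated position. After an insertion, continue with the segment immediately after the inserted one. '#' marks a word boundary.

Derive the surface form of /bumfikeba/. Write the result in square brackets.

Rule 1 Velar Fronting: [bumfikeba] → [bumfiseba]
Rule 2 Spirantization: [bumfiseba] → [bumfiseva]
Rule 3 Syncope: [bumfiseva] → [bmfseva]
Rule 4 Regressive Voicing Assimilation: no change — [bmfseva]

[bmfseva]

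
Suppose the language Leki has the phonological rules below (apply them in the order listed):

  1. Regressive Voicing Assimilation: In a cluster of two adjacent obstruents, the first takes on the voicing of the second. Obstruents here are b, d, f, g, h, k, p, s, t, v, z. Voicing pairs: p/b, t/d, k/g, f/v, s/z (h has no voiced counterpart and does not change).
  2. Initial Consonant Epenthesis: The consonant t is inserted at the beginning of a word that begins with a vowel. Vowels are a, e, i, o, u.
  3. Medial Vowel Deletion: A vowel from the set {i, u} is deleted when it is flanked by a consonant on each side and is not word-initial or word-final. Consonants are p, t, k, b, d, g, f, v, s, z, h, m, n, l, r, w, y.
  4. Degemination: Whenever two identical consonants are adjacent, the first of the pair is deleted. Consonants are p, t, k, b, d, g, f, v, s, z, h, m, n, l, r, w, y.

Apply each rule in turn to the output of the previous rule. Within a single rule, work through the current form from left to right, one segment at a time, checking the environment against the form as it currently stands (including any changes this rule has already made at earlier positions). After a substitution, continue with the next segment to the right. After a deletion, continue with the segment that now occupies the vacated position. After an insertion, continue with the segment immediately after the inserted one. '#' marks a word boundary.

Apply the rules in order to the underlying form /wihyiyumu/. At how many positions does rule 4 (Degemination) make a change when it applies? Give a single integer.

1 Regressive Voicing Assimilation: no change — [wihyiyumu]
2 Initial Consonant Epenthesis: no change — [wihyiyumu]
3 Medial Vowel Deletion: [wihyiyumu] → [whyymu]
4 Degemination: [whyymu] → [whymu]
Rule 4 changed 1 position(s).

1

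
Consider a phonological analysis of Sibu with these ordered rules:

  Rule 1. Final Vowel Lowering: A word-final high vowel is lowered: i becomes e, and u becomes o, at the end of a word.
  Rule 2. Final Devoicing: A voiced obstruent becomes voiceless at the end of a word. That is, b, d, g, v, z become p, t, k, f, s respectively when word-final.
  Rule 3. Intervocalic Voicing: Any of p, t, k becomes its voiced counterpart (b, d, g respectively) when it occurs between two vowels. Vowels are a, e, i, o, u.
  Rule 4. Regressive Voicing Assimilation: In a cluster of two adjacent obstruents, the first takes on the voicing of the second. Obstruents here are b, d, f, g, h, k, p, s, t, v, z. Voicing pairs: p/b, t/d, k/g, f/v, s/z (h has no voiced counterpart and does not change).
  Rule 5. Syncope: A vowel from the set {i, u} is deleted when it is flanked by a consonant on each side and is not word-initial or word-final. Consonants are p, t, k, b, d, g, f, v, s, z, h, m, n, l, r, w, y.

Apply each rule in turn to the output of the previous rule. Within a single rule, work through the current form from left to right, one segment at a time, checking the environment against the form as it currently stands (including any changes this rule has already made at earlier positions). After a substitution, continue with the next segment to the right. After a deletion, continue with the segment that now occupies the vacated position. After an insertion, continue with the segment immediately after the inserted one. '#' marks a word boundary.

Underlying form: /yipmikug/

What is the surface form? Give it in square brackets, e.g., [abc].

[ypmgk]

Rule 1 Final Vowel Lowering: no change — [yipmikug]
Rule 2 Final Devoicing: [yipmikug] → [yipmikuk]
Rule 3 Intervocalic Voicing: [yipmikuk] → [yipmiguk]
Rule 4 Regressive Voicing Assimilation: no change — [yipmiguk]
Rule 5 Syncope: [yipmiguk] → [ypmgk]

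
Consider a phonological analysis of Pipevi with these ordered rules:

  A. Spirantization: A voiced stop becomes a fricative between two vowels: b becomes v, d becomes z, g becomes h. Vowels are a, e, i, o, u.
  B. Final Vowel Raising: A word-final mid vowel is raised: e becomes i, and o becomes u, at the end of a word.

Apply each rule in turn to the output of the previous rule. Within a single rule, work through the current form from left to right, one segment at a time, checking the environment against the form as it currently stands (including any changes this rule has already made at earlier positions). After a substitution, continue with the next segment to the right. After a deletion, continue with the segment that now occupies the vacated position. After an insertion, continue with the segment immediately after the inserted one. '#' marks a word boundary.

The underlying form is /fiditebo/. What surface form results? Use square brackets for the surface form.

[fizitevu]

A Spirantization: [fiditebo] → [fizitevo]
B Final Vowel Raising: [fizitevo] → [fizitevu]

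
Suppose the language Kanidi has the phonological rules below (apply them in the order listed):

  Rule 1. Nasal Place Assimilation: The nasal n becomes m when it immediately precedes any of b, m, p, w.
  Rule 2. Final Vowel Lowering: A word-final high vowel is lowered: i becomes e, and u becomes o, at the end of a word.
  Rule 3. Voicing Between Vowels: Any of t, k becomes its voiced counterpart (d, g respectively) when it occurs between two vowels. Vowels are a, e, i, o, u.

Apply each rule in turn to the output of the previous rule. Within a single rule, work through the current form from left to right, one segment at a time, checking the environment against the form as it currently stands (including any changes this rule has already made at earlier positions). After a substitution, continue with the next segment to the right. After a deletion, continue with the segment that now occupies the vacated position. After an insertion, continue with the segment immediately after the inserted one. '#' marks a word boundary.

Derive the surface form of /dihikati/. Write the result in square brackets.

Rule 1 Nasal Place Assimilation: no change — [dihikati]
Rule 2 Final Vowel Lowering: [dihikati] → [dihikate]
Rule 3 Voicing Between Vowels: [dihikate] → [dihigade]

[dihigade]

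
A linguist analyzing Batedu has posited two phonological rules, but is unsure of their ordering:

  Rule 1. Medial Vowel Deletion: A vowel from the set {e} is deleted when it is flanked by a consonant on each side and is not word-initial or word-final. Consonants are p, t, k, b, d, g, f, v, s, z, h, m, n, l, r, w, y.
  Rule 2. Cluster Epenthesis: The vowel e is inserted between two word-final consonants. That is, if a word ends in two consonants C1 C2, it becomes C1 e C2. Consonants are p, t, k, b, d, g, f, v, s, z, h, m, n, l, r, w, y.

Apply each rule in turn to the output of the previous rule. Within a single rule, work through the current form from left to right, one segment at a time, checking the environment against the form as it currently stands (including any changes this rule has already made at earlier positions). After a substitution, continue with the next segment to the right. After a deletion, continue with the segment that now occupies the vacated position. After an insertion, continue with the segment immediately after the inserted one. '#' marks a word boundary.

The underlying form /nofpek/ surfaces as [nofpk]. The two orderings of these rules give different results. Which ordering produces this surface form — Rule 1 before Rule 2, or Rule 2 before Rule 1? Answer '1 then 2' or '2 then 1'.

Order 1 then 2:
  1 Medial Vowel Deletion: [nofpek] → [nofpk]
  2 Cluster Epenthesis: [nofpk] → [nofpek]
  result: [nofpek]
Order 2 then 1:
  2 Cluster Epenthesis: no change — [nofpek]
  1 Medial Vowel Deletion: [nofpek] → [nofpk]
  result: [nofpk]

2 then 1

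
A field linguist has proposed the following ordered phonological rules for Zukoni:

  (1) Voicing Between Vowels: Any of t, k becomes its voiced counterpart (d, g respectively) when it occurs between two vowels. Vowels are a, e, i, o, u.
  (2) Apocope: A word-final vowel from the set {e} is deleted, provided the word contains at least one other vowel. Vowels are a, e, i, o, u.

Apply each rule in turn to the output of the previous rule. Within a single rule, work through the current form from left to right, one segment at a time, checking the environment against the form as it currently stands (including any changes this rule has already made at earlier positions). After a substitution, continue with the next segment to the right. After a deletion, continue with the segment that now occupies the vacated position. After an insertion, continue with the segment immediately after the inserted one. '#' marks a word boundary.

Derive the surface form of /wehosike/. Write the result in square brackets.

(1) Voicing Between Vowels: [wehosike] → [wehosige]
(2) Apocope: [wehosige] → [wehosig]

[wehosig]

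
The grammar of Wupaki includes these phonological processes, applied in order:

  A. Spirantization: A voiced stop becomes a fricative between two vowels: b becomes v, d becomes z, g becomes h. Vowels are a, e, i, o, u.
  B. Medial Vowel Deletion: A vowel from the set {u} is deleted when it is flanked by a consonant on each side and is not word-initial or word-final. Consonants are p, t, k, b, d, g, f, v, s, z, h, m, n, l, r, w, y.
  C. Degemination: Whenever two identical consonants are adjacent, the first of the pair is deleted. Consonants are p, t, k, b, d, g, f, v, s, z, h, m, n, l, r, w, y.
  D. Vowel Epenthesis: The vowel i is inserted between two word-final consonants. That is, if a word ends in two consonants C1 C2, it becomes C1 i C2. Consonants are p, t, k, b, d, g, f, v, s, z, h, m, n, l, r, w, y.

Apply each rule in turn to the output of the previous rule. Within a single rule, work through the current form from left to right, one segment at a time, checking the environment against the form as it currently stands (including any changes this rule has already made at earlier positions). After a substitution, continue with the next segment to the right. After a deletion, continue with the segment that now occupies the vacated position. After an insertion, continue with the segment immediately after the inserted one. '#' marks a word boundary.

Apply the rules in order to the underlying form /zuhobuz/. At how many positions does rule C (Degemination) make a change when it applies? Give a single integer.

0

A Spirantization: [zuhobuz] → [zuhovuz]
B Medial Vowel Deletion: [zuhovuz] → [zhovz]
C Degemination: no change — [zhovz]
D Vowel Epenthesis: [zhovz] → [zhoviz]
Rule C changed 0 position(s).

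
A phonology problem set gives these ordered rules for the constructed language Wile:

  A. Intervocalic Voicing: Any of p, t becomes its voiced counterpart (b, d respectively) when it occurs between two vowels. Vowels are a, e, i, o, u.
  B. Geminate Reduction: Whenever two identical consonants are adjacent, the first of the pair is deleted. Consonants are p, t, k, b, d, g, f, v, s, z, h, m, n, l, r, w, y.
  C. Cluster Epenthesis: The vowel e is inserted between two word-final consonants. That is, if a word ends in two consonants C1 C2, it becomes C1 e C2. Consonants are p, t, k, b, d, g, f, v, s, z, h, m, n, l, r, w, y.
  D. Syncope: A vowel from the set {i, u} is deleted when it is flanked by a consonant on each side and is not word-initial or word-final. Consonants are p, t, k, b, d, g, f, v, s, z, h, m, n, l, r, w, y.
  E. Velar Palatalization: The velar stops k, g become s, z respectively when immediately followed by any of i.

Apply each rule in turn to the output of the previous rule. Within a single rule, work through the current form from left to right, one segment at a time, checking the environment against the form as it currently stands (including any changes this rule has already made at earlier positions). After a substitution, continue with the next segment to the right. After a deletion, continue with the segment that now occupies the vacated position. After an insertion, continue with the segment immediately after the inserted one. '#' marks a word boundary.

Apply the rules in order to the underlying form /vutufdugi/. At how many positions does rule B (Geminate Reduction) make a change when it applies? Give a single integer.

A Intervocalic Voicing: [vutufdugi] → [vudufdugi]
B Geminate Reduction: no change — [vudufdugi]
C Cluster Epenthesis: no change — [vudufdugi]
D Syncope: [vudufdugi] → [vdfdgi]
E Velar Palatalization: [vdfdgi] → [vdfdzi]
Rule B changed 0 position(s).

0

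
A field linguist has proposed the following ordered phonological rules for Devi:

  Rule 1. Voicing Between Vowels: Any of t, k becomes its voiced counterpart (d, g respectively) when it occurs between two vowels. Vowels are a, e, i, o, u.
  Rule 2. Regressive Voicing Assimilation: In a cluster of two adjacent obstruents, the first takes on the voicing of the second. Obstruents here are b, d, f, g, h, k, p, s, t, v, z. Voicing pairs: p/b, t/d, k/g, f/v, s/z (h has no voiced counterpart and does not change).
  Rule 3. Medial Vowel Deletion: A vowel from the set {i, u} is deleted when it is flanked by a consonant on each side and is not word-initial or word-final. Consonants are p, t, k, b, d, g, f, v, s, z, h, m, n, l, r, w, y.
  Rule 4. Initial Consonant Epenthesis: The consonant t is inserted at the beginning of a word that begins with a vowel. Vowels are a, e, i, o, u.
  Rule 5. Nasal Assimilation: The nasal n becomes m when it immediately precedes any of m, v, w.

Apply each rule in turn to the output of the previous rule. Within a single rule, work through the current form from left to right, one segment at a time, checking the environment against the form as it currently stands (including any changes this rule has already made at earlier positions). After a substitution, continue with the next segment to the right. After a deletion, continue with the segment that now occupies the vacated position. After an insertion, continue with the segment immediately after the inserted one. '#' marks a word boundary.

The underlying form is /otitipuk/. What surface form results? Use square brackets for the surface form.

[toddpk]

Rule 1 Voicing Between Vowels: [otitipuk] → [odidipuk]
Rule 2 Regressive Voicing Assimilation: no change — [odidipuk]
Rule 3 Medial Vowel Deletion: [odidipuk] → [oddpk]
Rule 4 Initial Consonant Epenthesis: [oddpk] → [toddpk]
Rule 5 Nasal Assimilation: no change — [toddpk]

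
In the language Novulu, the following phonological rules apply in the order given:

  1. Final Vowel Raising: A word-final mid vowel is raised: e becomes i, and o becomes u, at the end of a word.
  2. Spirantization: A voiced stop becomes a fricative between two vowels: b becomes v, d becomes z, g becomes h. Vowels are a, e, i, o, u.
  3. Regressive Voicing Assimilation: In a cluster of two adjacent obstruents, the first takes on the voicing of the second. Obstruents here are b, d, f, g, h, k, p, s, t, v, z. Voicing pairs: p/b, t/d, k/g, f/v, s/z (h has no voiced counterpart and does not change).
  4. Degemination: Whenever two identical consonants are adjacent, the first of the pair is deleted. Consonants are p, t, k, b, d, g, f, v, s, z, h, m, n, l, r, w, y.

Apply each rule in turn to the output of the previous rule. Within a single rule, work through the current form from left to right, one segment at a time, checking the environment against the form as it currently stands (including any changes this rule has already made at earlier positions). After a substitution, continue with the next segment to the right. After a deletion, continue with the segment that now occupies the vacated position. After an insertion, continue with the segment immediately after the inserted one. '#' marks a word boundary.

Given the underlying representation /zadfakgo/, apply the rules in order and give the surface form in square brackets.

1 Final Vowel Raising: [zadfakgo] → [zadfakgu]
2 Spirantization: no change — [zadfakgu]
3 Regressive Voicing Assimilation: [zadfakgu] → [zatfaggu]
4 Degemination: [zatfaggu] → [zatfagu]

[zatfagu]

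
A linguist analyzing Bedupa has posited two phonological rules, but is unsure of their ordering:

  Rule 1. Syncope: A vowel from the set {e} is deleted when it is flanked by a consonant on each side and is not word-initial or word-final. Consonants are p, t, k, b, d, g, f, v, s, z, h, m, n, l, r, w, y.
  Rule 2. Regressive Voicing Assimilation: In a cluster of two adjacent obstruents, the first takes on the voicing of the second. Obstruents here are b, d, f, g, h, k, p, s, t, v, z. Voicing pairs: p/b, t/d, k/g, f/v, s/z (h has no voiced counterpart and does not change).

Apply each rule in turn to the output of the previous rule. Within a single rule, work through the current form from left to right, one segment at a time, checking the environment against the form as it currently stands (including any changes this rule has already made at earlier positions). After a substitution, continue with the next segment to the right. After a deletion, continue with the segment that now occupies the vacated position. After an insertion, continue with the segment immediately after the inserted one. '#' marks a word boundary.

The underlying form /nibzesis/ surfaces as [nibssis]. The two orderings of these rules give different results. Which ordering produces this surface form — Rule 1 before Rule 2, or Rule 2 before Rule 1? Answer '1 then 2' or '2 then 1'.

Order 1 then 2:
  1 Syncope: [nibzesis] → [nibzsis]
  2 Regressive Voicing Assimilation: [nibzsis] → [nibssis]
  result: [nibssis]
Order 2 then 1:
  2 Regressive Voicing Assimilation: no change — [nibzesis]
  1 Syncope: [nibzesis] → [nibzsis]
  result: [nibzsis]

1 then 2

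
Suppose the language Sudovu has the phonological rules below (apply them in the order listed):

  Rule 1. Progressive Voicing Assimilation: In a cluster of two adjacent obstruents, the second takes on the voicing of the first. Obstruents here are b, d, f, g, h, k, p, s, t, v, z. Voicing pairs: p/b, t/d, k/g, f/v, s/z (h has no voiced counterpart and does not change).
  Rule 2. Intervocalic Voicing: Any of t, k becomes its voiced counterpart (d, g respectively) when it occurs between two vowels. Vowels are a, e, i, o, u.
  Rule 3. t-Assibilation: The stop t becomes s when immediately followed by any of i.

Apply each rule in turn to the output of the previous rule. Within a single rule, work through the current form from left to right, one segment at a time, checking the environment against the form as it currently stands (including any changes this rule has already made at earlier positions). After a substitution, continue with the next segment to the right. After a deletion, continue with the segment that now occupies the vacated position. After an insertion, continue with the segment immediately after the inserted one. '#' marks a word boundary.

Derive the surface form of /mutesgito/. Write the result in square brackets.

[mudeskido]

Rule 1 Progressive Voicing Assimilation: [mutesgito] → [muteskito]
Rule 2 Intervocalic Voicing: [muteskito] → [mudeskido]
Rule 3 t-Assibilation: no change — [mudeskido]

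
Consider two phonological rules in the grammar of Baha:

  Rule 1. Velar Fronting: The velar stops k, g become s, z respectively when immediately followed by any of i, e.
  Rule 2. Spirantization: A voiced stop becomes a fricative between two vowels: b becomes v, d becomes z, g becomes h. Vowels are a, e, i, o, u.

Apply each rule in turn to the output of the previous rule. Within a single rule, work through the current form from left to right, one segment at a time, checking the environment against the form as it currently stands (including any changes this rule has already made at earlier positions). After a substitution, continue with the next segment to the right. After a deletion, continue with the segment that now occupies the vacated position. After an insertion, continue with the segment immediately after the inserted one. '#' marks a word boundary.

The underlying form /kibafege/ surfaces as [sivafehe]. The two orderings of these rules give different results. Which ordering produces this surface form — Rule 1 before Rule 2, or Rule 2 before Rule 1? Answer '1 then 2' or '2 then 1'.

Order 1 then 2:
  1 Velar Fronting: [kibafege] → [sibafeze]
  2 Spirantization: [sibafeze] → [sivafeze]
  result: [sivafeze]
Order 2 then 1:
  2 Spirantization: [kibafege] → [kivafehe]
  1 Velar Fronting: [kivafehe] → [sivafehe]
  result: [sivafehe]

2 then 1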